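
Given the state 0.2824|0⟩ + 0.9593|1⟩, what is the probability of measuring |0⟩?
0.07975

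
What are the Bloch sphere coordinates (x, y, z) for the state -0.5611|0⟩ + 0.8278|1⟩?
(-0.929, 0, -0.3704)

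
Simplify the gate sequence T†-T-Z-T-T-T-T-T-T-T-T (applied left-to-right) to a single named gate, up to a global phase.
Z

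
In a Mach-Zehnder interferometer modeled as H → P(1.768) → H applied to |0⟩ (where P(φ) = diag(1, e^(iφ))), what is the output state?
(0.402 + 0.4903i)|0⟩ + (0.598 - 0.4903i)|1⟩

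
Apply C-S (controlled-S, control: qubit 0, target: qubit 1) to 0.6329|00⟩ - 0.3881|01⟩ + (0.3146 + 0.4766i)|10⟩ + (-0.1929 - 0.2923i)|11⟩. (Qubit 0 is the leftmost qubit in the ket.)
0.6329|00⟩ - 0.3881|01⟩ + (0.3146 + 0.4766i)|10⟩ + (0.2923 - 0.1929i)|11⟩

C-S leaves the control-|0⟩ kets |00⟩, |01⟩ unchanged and applies S to qubit 1 on the control-|1⟩ pair (|10⟩, |11⟩).
S = [[1, 0], [0, i]].
With a = amp(|10⟩) = (0.3146 + 0.4766i) and b = amp(|11⟩) = (-0.1929 - 0.2923i):
new amp(|10⟩) = (1)·a = (0.3146 + 0.4766i)
new amp(|11⟩) = (i)·b = (0.2923 - 0.1929i)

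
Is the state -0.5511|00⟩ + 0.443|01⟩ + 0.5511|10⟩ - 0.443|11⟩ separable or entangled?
Separable

Writing the state as a|00⟩ + b|01⟩ + c|10⟩ + d|11⟩, it is a product state iff ad − bc = 0.
Here (a, b, c, d) = (-0.5511, 0.443, 0.5511, -0.443): ad − bc = (-0.5511)(-0.443) − (0.443)(0.5511) = 0, so the state is separable.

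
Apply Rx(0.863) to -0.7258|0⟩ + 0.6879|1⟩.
(-0.6593 - 0.2877i)|0⟩ + (0.6248 + 0.3036i)|1⟩

Rx(0.863) = [[cos(θ/2), −i·sin(θ/2)], [−i·sin(θ/2), cos(θ/2)]]; θ = 0.863, cos(θ/2) ≈ 0.908339, sin(θ/2) ≈ 0.418234.
With a = amp(|0⟩) = -0.7258 and b = amp(|1⟩) = 0.6879:
new amp(|0⟩) = (0.908339)·a + (-0.418234i)·b = (-0.6593 - 0.2877i)
new amp(|1⟩) = (-0.418234i)·a + (0.908339)·b = (0.6248 + 0.3036i)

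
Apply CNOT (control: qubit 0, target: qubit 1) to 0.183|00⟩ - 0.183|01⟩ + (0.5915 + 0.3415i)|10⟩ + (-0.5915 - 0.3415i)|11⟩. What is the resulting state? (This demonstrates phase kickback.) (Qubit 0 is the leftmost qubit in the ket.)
0.183|00⟩ - 0.183|01⟩ + (-0.5915 - 0.3415i)|10⟩ + (0.5915 + 0.3415i)|11⟩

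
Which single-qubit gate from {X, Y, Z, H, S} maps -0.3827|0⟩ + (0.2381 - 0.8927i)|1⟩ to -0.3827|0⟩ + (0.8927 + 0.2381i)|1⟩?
S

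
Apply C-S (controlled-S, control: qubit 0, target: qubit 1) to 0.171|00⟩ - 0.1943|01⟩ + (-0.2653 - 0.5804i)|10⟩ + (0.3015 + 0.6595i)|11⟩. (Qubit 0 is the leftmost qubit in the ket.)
0.171|00⟩ - 0.1943|01⟩ + (-0.2653 - 0.5804i)|10⟩ + (-0.6595 + 0.3015i)|11⟩

C-S leaves the control-|0⟩ kets |00⟩, |01⟩ unchanged and applies S to qubit 1 on the control-|1⟩ pair (|10⟩, |11⟩).
S = [[1, 0], [0, i]].
With a = amp(|10⟩) = (-0.2653 - 0.5804i) and b = amp(|11⟩) = (0.3015 + 0.6595i):
new amp(|10⟩) = (1)·a = (-0.2653 - 0.5804i)
new amp(|11⟩) = (i)·b = (-0.6595 + 0.3015i)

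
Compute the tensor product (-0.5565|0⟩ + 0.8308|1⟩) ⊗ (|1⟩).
-0.5565|01⟩ + 0.8308|11⟩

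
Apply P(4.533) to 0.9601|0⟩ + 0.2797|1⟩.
0.9601|0⟩ + (-0.04991 - 0.2752i)|1⟩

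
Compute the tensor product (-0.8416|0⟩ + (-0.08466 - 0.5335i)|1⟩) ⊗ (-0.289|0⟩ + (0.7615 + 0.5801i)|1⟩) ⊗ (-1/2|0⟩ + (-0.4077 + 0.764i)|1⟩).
-0.1216|000⟩ + (-0.09916 + 0.1858i)|001⟩ + (0.3204 + 0.2441i)|010⟩ + (0.6343 - 0.2906i)|011⟩ + (-0.01223 - 0.07709i)|100⟩ + (-0.1278 - 0.04417i)|101⟩ + (-0.1225 + 0.2277i)|110⟩ + (0.248 + 0.3728i)|111⟩

amp(|b₁b₂…⟩) = product of the factor amplitudes for bits b₁, b₂, …; only kets whose every factor amplitude is nonzero survive.
|000⟩: (-0.8416)(-0.289)(-1/2) = -0.1216
|001⟩: (-0.8416)(-0.289)(-0.4077 + 0.764i) = (-0.09916 + 0.1858i)
|010⟩: (-0.8416)(0.7615 + 0.5801i)(-1/2) = (0.3204 + 0.2441i)
|011⟩: (-0.8416)(0.7615 + 0.5801i)(-0.4077 + 0.764i) = (0.6343 - 0.2906i)
|100⟩: (-0.08466 - 0.5335i)(-0.289)(-1/2) = (-0.01223 - 0.07709i)
|101⟩: (-0.08466 - 0.5335i)(-0.289)(-0.4077 + 0.764i) = (-0.1278 - 0.04417i)
|110⟩: (-0.08466 - 0.5335i)(0.7615 + 0.5801i)(-1/2) = (-0.1225 + 0.2277i)
|111⟩: (-0.08466 - 0.5335i)(0.7615 + 0.5801i)(-0.4077 + 0.764i) = (0.248 + 0.3728i)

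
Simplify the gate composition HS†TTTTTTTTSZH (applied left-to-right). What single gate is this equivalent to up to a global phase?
X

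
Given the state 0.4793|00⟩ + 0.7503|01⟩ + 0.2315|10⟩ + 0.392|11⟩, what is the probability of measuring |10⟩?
0.05359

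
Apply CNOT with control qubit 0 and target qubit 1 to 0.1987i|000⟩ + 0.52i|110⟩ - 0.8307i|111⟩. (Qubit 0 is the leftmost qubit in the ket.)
0.1987i|000⟩ + 0.52i|100⟩ - 0.8307i|101⟩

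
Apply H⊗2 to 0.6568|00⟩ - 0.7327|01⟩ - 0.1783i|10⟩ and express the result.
(-0.03795 - 0.08915i)|00⟩ + (0.6948 - 0.08915i)|01⟩ + (-0.03795 + 0.08915i)|10⟩ + (0.6948 + 0.08915i)|11⟩

H⊗2 gives amp(|y⟩) = (1/2) Σ_x (−1)^(x·y) amp(|x⟩), where x·y is the number of positions in which both x and y have a 1.
|00⟩: (0.6568 - 0.7327 - 0.1783i)/2 = (-0.03795 - 0.08915i)
|01⟩: (0.6568 + 0.7327 - 0.1783i)/2 = (0.6948 - 0.08915i)
|10⟩: (0.6568 - 0.7327 + 0.1783i)/2 = (-0.03795 + 0.08915i)
|11⟩: (0.6568 + 0.7327 + 0.1783i)/2 = (0.6948 + 0.08915i)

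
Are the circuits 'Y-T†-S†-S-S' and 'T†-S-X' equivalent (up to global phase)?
No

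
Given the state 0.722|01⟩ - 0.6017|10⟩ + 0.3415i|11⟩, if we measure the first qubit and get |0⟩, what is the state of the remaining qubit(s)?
|1⟩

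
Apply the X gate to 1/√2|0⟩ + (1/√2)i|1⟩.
(1/√2)i|0⟩ + 1/√2|1⟩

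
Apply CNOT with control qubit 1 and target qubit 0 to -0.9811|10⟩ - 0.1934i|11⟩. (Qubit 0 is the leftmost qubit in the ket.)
-0.1934i|01⟩ - 0.9811|10⟩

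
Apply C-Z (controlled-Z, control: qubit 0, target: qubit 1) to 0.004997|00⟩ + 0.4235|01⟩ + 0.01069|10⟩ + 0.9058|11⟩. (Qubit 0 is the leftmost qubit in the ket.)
0.004997|00⟩ + 0.4235|01⟩ + 0.01069|10⟩ - 0.9058|11⟩

C-Z leaves the control-|0⟩ kets |00⟩, |01⟩ unchanged and applies Z to qubit 1 on the control-|1⟩ pair (|10⟩, |11⟩).
Z = [[1, 0], [0, -1]].
With a = amp(|10⟩) = 0.01069 and b = amp(|11⟩) = 0.9058:
new amp(|10⟩) = (1)·a = 0.01069
new amp(|11⟩) = (-1)·b = -0.9058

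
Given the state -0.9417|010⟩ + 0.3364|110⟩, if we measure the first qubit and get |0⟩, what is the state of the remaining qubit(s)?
-|10⟩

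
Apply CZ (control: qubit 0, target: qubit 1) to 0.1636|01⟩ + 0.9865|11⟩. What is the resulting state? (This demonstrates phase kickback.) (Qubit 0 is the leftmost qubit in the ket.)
0.1636|01⟩ - 0.9865|11⟩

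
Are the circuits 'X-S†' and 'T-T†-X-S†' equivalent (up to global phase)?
Yes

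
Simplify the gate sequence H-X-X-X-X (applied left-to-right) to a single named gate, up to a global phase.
H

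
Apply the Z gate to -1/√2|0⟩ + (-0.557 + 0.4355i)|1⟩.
-1/√2|0⟩ + (0.557 - 0.4355i)|1⟩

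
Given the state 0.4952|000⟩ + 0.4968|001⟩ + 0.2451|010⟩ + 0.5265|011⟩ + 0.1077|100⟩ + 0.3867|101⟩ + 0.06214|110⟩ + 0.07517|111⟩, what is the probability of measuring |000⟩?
0.2452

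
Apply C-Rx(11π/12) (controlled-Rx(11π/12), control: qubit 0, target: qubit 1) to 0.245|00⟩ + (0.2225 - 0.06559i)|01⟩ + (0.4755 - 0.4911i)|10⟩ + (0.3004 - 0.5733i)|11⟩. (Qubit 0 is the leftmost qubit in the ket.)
0.245|00⟩ + (0.2225 - 0.06559i)|01⟩ + (-0.5063 - 0.3619i)|10⟩ + (-0.4477 - 0.5463i)|11⟩

C-Rx(11π/12) leaves the control-|0⟩ kets |00⟩, |01⟩ unchanged and applies Rx(11π/12) to qubit 1 on the control-|1⟩ pair (|10⟩, |11⟩).
Rx(11π/12) = [[cos(θ/2), −i·sin(θ/2)], [−i·sin(θ/2), cos(θ/2)]]; θ = 11π/12, cos(θ/2) ≈ 0.130526, sin(θ/2) ≈ 0.991445.
With a = amp(|10⟩) = (0.4755 - 0.4911i) and b = amp(|11⟩) = (0.3004 - 0.5733i):
new amp(|10⟩) = (0.130526)·a + (-0.991445i)·b = (-0.5063 - 0.3619i)
new amp(|11⟩) = (-0.991445i)·a + (0.130526)·b = (-0.4477 - 0.5463i)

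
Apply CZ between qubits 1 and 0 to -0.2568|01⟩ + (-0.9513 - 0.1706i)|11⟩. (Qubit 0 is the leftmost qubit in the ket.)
-0.2568|01⟩ + (0.9513 + 0.1706i)|11⟩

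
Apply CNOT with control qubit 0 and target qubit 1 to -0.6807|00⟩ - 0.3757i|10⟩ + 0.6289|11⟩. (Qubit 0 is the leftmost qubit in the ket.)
-0.6807|00⟩ + 0.6289|10⟩ - 0.3757i|11⟩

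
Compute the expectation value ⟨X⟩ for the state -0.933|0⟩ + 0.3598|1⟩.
-0.6714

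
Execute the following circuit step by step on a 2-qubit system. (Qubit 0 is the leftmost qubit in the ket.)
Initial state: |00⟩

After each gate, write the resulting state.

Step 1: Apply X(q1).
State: |01⟩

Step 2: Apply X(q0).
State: |11⟩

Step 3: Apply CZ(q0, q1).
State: -|11⟩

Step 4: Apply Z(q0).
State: |11⟩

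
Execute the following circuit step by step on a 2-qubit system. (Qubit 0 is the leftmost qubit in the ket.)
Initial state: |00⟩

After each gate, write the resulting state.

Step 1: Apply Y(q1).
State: i|01⟩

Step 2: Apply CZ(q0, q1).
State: i|01⟩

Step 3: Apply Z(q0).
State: i|01⟩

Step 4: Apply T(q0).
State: i|01⟩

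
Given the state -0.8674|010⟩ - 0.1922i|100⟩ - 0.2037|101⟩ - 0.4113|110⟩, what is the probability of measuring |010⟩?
0.7524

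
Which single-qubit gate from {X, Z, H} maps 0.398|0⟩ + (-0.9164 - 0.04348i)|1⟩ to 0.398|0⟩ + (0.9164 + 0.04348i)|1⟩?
Z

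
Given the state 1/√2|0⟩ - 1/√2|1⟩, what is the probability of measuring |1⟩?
1/2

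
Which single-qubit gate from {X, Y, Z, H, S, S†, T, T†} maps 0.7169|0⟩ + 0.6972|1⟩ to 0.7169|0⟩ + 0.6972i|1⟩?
S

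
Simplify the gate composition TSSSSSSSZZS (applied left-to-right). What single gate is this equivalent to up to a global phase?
T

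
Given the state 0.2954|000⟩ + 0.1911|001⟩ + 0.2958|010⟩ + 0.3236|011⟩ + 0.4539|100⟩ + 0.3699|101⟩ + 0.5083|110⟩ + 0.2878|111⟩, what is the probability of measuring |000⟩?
0.08726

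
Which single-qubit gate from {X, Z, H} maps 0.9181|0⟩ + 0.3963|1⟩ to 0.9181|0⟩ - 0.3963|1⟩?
Z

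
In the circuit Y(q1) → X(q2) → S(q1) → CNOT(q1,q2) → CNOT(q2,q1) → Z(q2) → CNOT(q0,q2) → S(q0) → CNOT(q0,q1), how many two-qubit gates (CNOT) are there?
4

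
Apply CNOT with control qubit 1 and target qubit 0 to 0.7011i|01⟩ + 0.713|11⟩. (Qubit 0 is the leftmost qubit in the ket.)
0.713|01⟩ + 0.7011i|11⟩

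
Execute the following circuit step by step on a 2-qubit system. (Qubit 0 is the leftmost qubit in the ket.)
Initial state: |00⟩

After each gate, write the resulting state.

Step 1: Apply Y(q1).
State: i|01⟩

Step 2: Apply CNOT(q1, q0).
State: i|11⟩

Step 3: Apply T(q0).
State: (-1/√2 + (1/√2)i)|11⟩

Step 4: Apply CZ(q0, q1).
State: (1/√2 - (1/√2)i)|11⟩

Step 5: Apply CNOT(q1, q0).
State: (1/√2 - (1/√2)i)|01⟩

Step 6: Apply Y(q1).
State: (-1/√2 - (1/√2)i)|00⟩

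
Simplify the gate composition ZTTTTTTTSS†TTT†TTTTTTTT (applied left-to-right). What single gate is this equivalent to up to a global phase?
Z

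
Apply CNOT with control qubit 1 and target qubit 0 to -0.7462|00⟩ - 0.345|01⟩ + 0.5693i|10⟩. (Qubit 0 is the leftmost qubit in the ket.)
-0.7462|00⟩ + 0.5693i|10⟩ - 0.345|11⟩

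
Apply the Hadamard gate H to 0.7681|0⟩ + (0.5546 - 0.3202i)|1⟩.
(0.9353 - 0.2264i)|0⟩ + (0.151 + 0.2264i)|1⟩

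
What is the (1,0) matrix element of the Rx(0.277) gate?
-0.1381i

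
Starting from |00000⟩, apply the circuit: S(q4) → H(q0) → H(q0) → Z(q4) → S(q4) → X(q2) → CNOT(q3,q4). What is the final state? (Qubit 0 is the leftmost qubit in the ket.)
|00100⟩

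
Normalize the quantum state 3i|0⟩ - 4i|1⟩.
0.6i|0⟩ - 0.8i|1⟩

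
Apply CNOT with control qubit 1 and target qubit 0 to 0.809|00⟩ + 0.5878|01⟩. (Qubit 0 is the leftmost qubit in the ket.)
0.809|00⟩ + 0.5878|11⟩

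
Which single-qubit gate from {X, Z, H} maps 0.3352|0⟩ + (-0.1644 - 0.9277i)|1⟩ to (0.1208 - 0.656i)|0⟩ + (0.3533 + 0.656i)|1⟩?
H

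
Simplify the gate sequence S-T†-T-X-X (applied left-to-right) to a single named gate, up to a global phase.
S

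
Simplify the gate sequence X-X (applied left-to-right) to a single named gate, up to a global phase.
I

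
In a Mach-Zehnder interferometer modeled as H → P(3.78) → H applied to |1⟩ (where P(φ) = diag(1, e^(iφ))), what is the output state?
(0.9015 + 0.298i)|0⟩ + (0.09848 - 0.298i)|1⟩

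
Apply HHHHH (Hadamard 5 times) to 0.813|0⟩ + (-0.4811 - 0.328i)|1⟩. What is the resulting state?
(0.2347 - 0.2319i)|0⟩ + (0.9151 + 0.2319i)|1⟩

H² = I, so H^5 = H: a single Hadamard. With (a, b) = (0.813, (-0.4811 - 0.328i)), H gives ((a + b)/√2, (a − b)/√2) = ((0.2347 - 0.2319i), (0.9151 + 0.2319i)).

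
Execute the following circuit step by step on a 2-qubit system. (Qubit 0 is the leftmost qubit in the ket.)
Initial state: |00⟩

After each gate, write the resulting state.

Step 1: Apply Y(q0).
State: i|10⟩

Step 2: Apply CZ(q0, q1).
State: i|10⟩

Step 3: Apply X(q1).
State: i|11⟩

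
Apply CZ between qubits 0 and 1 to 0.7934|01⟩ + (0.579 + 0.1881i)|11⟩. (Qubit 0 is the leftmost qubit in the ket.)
0.7934|01⟩ + (-0.579 - 0.1881i)|11⟩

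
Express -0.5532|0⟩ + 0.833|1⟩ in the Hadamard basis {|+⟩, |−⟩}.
0.1978|+⟩ - 0.9802|−⟩

With |ψ⟩ = α|0⟩ + β|1⟩, the Hadamard-basis coefficients are ⟨+|ψ⟩ = (α + β)/√2 and ⟨−|ψ⟩ = (α − β)/√2.
Here α = -0.5532, β = 0.833: (α + β)/√2 = 0.1978, (α − β)/√2 = -0.9802.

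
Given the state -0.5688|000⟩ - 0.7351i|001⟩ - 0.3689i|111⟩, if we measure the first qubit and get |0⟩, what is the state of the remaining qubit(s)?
-0.612|00⟩ - 0.7909i|01⟩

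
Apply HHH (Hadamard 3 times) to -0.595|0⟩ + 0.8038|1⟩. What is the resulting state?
0.1476|0⟩ - 0.9891|1⟩

H² = I, so H^3 = H: a single Hadamard. With (a, b) = (-0.595, 0.8038), H gives ((a + b)/√2, (a − b)/√2) = (0.1476, -0.9891).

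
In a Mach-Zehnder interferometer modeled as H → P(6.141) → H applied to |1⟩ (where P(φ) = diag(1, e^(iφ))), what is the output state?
(0.005046 + 0.07085i)|0⟩ + (0.995 - 0.07085i)|1⟩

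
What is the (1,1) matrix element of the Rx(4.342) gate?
-0.5648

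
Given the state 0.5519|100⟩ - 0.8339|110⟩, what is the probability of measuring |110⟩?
0.6954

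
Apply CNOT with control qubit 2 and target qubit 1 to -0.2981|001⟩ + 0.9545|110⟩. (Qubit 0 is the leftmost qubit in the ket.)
-0.2981|011⟩ + 0.9545|110⟩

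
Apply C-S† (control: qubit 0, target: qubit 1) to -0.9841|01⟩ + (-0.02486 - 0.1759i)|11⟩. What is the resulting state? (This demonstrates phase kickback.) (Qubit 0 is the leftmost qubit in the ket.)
-0.9841|01⟩ + (-0.1759 + 0.02486i)|11⟩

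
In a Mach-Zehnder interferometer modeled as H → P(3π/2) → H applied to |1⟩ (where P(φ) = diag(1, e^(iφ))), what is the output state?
(1/2 + (1/2)i)|0⟩ + (1/2 - (1/2)i)|1⟩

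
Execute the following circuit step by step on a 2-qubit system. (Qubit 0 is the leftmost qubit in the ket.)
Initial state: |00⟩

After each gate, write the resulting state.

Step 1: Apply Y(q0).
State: i|10⟩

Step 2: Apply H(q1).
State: (1/√2)i|10⟩ + (1/√2)i|11⟩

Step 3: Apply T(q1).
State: (1/√2)i|10⟩ + (-1/2 + (1/2)i)|11⟩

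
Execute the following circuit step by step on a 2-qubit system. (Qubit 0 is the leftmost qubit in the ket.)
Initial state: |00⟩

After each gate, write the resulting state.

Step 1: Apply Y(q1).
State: i|01⟩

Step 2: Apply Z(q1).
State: -i|01⟩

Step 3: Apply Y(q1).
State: -|00⟩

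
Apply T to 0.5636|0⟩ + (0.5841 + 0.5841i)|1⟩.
0.5636|0⟩ + 0.826i|1⟩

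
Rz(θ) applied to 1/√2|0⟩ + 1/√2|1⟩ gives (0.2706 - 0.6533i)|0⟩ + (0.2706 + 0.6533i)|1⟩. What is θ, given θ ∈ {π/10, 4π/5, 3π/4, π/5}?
3π/4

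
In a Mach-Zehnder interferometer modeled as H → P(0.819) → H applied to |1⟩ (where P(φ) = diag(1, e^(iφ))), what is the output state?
(0.1585 - 0.3652i)|0⟩ + (0.8415 + 0.3652i)|1⟩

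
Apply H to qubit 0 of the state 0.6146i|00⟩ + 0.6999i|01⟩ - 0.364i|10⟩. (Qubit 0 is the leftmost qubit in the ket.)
0.1772i|00⟩ + 0.4949i|01⟩ + 0.692i|10⟩ + 0.4949i|11⟩

H on qubit 0 mixes each pair of kets that differ only in qubit 0: amplitudes (a, b) of (|…0…⟩, |…1…⟩) become ((a + b)/√2, (a − b)/√2). Kets absent from the input have amplitude 0.
(|00⟩, |10⟩): (a, b) = (0.6146i, -0.364i) → (0.1772i, 0.692i)
(|01⟩, |11⟩): (a, b) = (0.6999i, 0) → (0.4949i, 0.4949i)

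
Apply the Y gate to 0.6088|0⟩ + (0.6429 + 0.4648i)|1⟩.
(0.4648 - 0.6429i)|0⟩ + 0.6088i|1⟩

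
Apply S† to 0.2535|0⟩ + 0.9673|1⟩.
0.2535|0⟩ - 0.9673i|1⟩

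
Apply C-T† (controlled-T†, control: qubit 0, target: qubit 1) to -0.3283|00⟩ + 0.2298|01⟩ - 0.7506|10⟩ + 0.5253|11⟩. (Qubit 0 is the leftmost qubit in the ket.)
-0.3283|00⟩ + 0.2298|01⟩ - 0.7506|10⟩ + (0.3714 - 0.3714i)|11⟩

C-T† leaves the control-|0⟩ kets |00⟩, |01⟩ unchanged and applies T† to qubit 1 on the control-|1⟩ pair (|10⟩, |11⟩).
T† = [[1, 0], [0, (1/√2 - (1/√2)i)]].
With a = amp(|10⟩) = -0.7506 and b = amp(|11⟩) = 0.5253:
new amp(|10⟩) = (1)·a = -0.7506
new amp(|11⟩) = (1/√2 - (1/√2)i)·b = (0.3714 - 0.3714i)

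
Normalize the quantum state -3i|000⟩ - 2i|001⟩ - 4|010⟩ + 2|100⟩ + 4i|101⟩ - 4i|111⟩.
-0.3721i|000⟩ - 0.2481i|001⟩ - 0.4961|010⟩ + 0.2481|100⟩ + 0.4961i|101⟩ - 0.4961i|111⟩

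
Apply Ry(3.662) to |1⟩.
-0.9663|0⟩ - 0.2573|1⟩

Ry(3.662) = [[cos(θ/2), −sin(θ/2)], [sin(θ/2), cos(θ/2)]]; θ = 3.662, cos(θ/2) ≈ -0.257277, sin(θ/2) ≈ 0.966338.
With a = amp(|0⟩) = 0 and b = amp(|1⟩) = 1:
new amp(|0⟩) = (-0.257277)·a + (-0.966338)·b = -0.9663
new amp(|1⟩) = (0.966338)·a + (-0.257277)·b = -0.2573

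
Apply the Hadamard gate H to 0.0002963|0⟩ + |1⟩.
0.7073|0⟩ - 0.7069|1⟩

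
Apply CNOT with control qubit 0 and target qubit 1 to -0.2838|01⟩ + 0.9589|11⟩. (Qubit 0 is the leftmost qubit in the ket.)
-0.2838|01⟩ + 0.9589|10⟩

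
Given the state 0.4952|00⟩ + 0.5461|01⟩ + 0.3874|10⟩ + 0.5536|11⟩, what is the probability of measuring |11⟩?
0.3065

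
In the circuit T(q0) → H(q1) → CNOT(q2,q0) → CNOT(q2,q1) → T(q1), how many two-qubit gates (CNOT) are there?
2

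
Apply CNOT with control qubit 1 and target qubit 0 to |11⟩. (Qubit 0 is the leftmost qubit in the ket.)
|01⟩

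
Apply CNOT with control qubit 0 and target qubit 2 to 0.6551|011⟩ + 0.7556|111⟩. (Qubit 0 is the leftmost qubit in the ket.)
0.6551|011⟩ + 0.7556|110⟩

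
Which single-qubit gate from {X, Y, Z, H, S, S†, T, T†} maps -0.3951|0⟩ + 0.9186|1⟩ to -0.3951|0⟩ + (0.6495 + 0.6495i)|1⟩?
T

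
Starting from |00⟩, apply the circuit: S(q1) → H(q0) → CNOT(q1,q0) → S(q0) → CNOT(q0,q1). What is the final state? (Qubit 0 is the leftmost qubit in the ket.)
1/√2|00⟩ + (1/√2)i|11⟩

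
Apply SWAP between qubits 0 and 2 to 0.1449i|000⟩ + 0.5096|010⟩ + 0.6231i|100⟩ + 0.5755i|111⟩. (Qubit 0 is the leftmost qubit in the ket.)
0.1449i|000⟩ + 0.6231i|001⟩ + 0.5096|010⟩ + 0.5755i|111⟩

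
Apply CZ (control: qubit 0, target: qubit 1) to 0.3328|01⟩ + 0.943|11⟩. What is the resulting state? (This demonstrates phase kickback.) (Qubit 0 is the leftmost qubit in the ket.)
0.3328|01⟩ - 0.943|11⟩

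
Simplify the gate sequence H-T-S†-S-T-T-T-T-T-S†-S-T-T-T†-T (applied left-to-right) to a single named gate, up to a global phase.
H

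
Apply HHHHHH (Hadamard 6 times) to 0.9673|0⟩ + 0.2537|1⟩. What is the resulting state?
0.9673|0⟩ + 0.2537|1⟩

H² = I, so an even number of Hadamards cancels: H^6 = I and the state is unchanged.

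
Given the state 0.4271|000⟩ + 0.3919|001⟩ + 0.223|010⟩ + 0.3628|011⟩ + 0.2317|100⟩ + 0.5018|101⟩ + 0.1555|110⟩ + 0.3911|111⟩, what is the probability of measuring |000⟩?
0.1824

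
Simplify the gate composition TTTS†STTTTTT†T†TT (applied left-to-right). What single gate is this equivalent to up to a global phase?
I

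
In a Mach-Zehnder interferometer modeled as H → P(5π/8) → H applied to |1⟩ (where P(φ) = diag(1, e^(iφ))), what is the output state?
(0.6913 - 0.4619i)|0⟩ + (0.3087 + 0.4619i)|1⟩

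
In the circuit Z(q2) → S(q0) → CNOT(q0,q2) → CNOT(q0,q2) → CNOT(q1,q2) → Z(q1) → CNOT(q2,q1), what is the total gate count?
7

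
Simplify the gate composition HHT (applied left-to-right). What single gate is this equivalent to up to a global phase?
T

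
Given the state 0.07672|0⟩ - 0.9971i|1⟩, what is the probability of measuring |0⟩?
0.005886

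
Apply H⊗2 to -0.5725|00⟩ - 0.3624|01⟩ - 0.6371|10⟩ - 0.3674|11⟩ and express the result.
-0.9697|00⟩ - 0.2399|01⟩ + 0.0348|10⟩ + 0.0298|11⟩

H⊗2 gives amp(|y⟩) = (1/2) Σ_x (−1)^(x·y) amp(|x⟩), where x·y is the number of positions in which both x and y have a 1.
|00⟩: (-0.5725 - 0.3624 - 0.6371 - 0.3674)/2 = -0.9697
|01⟩: (-0.5725 + 0.3624 - 0.6371 + 0.3674)/2 = -0.2399
|10⟩: (-0.5725 - 0.3624 + 0.6371 + 0.3674)/2 = 0.0348
|11⟩: (-0.5725 + 0.3624 + 0.6371 - 0.3674)/2 = 0.0298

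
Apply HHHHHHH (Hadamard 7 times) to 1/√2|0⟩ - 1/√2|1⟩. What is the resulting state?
|1⟩

H² = I, so H^7 = H: a single Hadamard. With (a, b) = (1/√2, -1/√2), H gives ((a + b)/√2, (a − b)/√2) = (0, 1).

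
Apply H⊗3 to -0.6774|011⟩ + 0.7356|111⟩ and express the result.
0.02058|000⟩ - 0.02058|001⟩ - 0.02058|010⟩ + 0.02058|011⟩ - 0.4996|100⟩ + 0.4996|101⟩ + 0.4996|110⟩ - 0.4996|111⟩

H⊗3 gives amp(|y⟩) = (1/2√2) Σ_x (−1)^(x·y) amp(|x⟩), where x·y is the number of positions in which both x and y have a 1.
|000⟩: (-0.6774 + 0.7356)/(2√2) = 0.02058
|001⟩: (0.6774 - 0.7356)/(2√2) = -0.02058
|010⟩: (0.6774 - 0.7356)/(2√2) = -0.02058
|011⟩: (-0.6774 + 0.7356)/(2√2) = 0.02058
|100⟩: (-0.6774 - 0.7356)/(2√2) = -0.4996
|101⟩: (0.6774 + 0.7356)/(2√2) = 0.4996
|110⟩: (0.6774 + 0.7356)/(2√2) = 0.4996
|111⟩: (-0.6774 - 0.7356)/(2√2) = -0.4996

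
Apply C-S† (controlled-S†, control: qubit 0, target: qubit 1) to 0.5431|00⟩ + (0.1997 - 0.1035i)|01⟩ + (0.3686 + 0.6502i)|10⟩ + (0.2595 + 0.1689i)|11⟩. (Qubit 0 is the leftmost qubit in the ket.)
0.5431|00⟩ + (0.1997 - 0.1035i)|01⟩ + (0.3686 + 0.6502i)|10⟩ + (0.1689 - 0.2595i)|11⟩

C-S† leaves the control-|0⟩ kets |00⟩, |01⟩ unchanged and applies S† to qubit 1 on the control-|1⟩ pair (|10⟩, |11⟩).
S† = [[1, 0], [0, -i]].
With a = amp(|10⟩) = (0.3686 + 0.6502i) and b = amp(|11⟩) = (0.2595 + 0.1689i):
new amp(|10⟩) = (1)·a = (0.3686 + 0.6502i)
new amp(|11⟩) = (-i)·b = (0.1689 - 0.2595i)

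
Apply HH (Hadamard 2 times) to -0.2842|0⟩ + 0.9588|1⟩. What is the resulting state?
-0.2842|0⟩ + 0.9588|1⟩

H² = I, so an even number of Hadamards cancels: H^2 = I and the state is unchanged.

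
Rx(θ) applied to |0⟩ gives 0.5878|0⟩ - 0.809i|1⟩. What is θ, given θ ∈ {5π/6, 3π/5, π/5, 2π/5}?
3π/5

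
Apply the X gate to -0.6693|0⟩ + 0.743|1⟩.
0.743|0⟩ - 0.6693|1⟩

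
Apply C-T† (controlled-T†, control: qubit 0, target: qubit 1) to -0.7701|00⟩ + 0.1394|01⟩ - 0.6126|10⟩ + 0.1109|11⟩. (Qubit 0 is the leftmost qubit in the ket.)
-0.7701|00⟩ + 0.1394|01⟩ - 0.6126|10⟩ + (0.07842 - 0.07842i)|11⟩

C-T† leaves the control-|0⟩ kets |00⟩, |01⟩ unchanged and applies T† to qubit 1 on the control-|1⟩ pair (|10⟩, |11⟩).
T† = [[1, 0], [0, (1/√2 - (1/√2)i)]].
With a = amp(|10⟩) = -0.6126 and b = amp(|11⟩) = 0.1109:
new amp(|10⟩) = (1)·a = -0.6126
new amp(|11⟩) = (1/√2 - (1/√2)i)·b = (0.07842 - 0.07842i)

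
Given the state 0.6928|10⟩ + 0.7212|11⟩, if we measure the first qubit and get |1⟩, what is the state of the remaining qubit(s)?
0.6928|0⟩ + 0.7212|1⟩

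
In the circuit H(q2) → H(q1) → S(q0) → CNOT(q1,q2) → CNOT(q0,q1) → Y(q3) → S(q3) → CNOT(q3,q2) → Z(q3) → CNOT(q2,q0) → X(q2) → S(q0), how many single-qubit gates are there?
8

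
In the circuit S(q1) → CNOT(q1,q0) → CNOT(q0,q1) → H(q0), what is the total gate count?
4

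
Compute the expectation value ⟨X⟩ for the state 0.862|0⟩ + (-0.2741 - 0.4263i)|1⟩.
-0.4725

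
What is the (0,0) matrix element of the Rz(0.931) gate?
(0.8936 - 0.4489i)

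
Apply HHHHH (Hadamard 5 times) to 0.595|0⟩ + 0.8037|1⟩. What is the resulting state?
0.989|0⟩ - 0.1476|1⟩

H² = I, so H^5 = H: a single Hadamard. With (a, b) = (0.595, 0.8037), H gives ((a + b)/√2, (a − b)/√2) = (0.989, -0.1476).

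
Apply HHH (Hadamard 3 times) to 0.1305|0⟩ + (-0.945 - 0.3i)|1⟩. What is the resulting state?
(-0.5759 - 0.2121i)|0⟩ + (0.7605 + 0.2121i)|1⟩

H² = I, so H^3 = H: a single Hadamard. With (a, b) = (0.1305, (-0.945 - 0.3i)), H gives ((a + b)/√2, (a − b)/√2) = ((-0.5759 - 0.2121i), (0.7605 + 0.2121i)).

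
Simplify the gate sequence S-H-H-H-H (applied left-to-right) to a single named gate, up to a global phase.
S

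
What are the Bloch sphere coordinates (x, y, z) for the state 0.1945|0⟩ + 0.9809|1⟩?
(0.3816, 0, -0.9243)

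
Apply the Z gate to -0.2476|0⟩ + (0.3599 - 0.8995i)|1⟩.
-0.2476|0⟩ + (-0.3599 + 0.8995i)|1⟩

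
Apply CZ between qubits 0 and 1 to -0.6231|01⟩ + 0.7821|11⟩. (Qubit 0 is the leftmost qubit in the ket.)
-0.6231|01⟩ - 0.7821|11⟩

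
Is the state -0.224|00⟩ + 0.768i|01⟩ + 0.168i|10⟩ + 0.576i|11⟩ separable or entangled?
Entangled

Writing the state as a|00⟩ + b|01⟩ + c|10⟩ + d|11⟩, it is a product state iff ad − bc = 0.
Here (a, b, c, d) = (-0.224, 0.768i, 0.168i, 0.576i): ad − bc = (-0.224)(0.576i) − (0.768i)(0.168i) = (0.129 - 0.129i) ≠ 0, so the state is entangled.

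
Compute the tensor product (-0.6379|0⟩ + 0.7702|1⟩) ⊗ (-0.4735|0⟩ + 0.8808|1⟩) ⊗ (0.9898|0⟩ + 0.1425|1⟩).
0.299|000⟩ + 0.04304|001⟩ - 0.5561|010⟩ - 0.08007|011⟩ - 0.361|100⟩ - 0.05197|101⟩ + 0.6715|110⟩ + 0.09667|111⟩

amp(|b₁b₂…⟩) = product of the factor amplitudes for bits b₁, b₂, …; only kets whose every factor amplitude is nonzero survive.
|000⟩: (-0.6379)(-0.4735)(0.9898) = 0.299
|001⟩: (-0.6379)(-0.4735)(0.1425) = 0.04304
|010⟩: (-0.6379)(0.8808)(0.9898) = -0.5561
|011⟩: (-0.6379)(0.8808)(0.1425) = -0.08007
|100⟩: (0.7702)(-0.4735)(0.9898) = -0.361
|101⟩: (0.7702)(-0.4735)(0.1425) = -0.05197
|110⟩: (0.7702)(0.8808)(0.9898) = 0.6715
|111⟩: (0.7702)(0.8808)(0.1425) = 0.09667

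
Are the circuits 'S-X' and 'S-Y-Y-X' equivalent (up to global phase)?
Yes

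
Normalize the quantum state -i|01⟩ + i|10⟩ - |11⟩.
-(1/√3)i|01⟩ + (1/√3)i|10⟩ - 1/√3|11⟩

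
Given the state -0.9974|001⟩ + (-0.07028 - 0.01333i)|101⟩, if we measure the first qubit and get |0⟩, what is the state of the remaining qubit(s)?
-|01⟩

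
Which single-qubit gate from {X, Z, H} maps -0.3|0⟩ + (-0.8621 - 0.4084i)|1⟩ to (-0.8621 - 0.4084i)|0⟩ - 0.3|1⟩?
X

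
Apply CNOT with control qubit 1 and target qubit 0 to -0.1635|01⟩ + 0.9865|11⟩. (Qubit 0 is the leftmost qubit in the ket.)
0.9865|01⟩ - 0.1635|11⟩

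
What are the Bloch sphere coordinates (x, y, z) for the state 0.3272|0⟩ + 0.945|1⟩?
(0.6184, 0, -0.786)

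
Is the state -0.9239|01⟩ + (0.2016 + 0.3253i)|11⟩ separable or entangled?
Separable

Writing the state as a|00⟩ + b|01⟩ + c|10⟩ + d|11⟩, it is a product state iff ad − bc = 0.
Here (a, b, c, d) = (0, -0.9239, 0, (0.2016 + 0.3253i)): ad − bc = (0)(0.2016 + 0.3253i) − (-0.9239)(0) = 0, so the state is separable.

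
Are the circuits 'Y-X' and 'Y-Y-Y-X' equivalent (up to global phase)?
Yes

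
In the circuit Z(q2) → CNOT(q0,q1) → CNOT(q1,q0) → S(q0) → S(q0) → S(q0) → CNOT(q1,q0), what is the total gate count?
7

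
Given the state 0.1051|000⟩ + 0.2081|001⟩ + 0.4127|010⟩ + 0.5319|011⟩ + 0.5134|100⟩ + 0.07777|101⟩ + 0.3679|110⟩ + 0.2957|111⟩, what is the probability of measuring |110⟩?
0.1354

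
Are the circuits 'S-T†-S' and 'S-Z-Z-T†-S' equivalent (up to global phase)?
Yes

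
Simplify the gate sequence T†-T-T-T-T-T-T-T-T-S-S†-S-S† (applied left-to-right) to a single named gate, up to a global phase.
T†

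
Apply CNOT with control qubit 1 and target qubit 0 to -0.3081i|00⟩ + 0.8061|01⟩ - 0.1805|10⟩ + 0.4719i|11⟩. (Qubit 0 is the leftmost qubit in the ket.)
-0.3081i|00⟩ + 0.4719i|01⟩ - 0.1805|10⟩ + 0.8061|11⟩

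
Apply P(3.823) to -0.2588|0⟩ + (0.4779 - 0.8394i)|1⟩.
-0.2588|0⟩ + (-0.8999 + 0.3509i)|1⟩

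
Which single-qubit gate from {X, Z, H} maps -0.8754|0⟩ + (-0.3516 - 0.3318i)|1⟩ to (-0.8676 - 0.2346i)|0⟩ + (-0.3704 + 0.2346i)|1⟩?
H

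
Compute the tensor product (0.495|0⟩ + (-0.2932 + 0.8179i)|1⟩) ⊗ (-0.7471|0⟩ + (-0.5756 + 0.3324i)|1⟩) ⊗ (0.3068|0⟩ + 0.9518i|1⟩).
-0.1135|000⟩ - 0.352i|001⟩ + (-0.08741 + 0.05048i)|010⟩ + (-0.1566 - 0.2712i)|011⟩ + (0.0672 - 0.1875i)|100⟩ + (0.5816 + 0.2085i)|101⟩ + (-0.03163 - 0.1743i)|110⟩ + (0.5409 - 0.09813i)|111⟩

amp(|b₁b₂…⟩) = product of the factor amplitudes for bits b₁, b₂, …; only kets whose every factor amplitude is nonzero survive.
|000⟩: (0.495)(-0.7471)(0.3068) = -0.1135
|001⟩: (0.495)(-0.7471)(0.9518i) = -0.352i
|010⟩: (0.495)(-0.5756 + 0.3324i)(0.3068) = (-0.08741 + 0.05048i)
|011⟩: (0.495)(-0.5756 + 0.3324i)(0.9518i) = (-0.1566 - 0.2712i)
|100⟩: (-0.2932 + 0.8179i)(-0.7471)(0.3068) = (0.0672 - 0.1875i)
|101⟩: (-0.2932 + 0.8179i)(-0.7471)(0.9518i) = (0.5816 + 0.2085i)
|110⟩: (-0.2932 + 0.8179i)(-0.5756 + 0.3324i)(0.3068) = (-0.03163 - 0.1743i)
|111⟩: (-0.2932 + 0.8179i)(-0.5756 + 0.3324i)(0.9518i) = (0.5409 - 0.09813i)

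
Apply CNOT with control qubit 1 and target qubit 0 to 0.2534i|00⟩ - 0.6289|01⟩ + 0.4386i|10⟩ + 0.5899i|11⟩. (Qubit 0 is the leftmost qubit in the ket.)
0.2534i|00⟩ + 0.5899i|01⟩ + 0.4386i|10⟩ - 0.6289|11⟩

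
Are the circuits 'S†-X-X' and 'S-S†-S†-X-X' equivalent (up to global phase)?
Yes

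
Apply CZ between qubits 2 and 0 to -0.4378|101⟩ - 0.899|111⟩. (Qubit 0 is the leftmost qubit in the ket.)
0.4378|101⟩ + 0.899|111⟩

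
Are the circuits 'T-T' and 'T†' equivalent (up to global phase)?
No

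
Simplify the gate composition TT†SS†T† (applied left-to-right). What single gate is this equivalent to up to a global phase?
T†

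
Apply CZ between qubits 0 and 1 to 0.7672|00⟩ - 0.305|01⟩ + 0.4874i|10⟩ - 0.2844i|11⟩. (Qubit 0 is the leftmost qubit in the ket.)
0.7672|00⟩ - 0.305|01⟩ + 0.4874i|10⟩ + 0.2844i|11⟩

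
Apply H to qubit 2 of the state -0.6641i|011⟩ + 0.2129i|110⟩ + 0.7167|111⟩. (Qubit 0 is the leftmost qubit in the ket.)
-0.4696i|010⟩ + 0.4696i|011⟩ + (0.5068 + 0.1505i)|110⟩ + (-0.5068 + 0.1505i)|111⟩

H on qubit 2 mixes each pair of kets that differ only in qubit 2: amplitudes (a, b) of (|…0…⟩, |…1…⟩) become ((a + b)/√2, (a − b)/√2). Kets absent from the input have amplitude 0.
(|010⟩, |011⟩): (a, b) = (0, -0.6641i) → (-0.4696i, 0.4696i)
(|110⟩, |111⟩): (a, b) = (0.2129i, 0.7167) → ((0.5068 + 0.1505i), (-0.5068 + 0.1505i))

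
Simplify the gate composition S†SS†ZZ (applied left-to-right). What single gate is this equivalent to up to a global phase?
S†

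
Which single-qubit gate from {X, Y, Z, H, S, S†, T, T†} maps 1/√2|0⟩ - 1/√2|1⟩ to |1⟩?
H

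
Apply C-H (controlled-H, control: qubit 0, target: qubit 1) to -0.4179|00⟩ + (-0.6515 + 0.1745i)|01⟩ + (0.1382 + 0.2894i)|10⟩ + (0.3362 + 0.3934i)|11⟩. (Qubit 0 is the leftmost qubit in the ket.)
-0.4179|00⟩ + (-0.6515 + 0.1745i)|01⟩ + (0.3355 + 0.4828i)|10⟩ + (-0.14 - 0.07354i)|11⟩

C-H leaves the control-|0⟩ kets |00⟩, |01⟩ unchanged and applies H to qubit 1 on the control-|1⟩ pair (|10⟩, |11⟩).
H = [[1/√2, 1/√2], [1/√2, -1/√2]].
With a = amp(|10⟩) = (0.1382 + 0.2894i) and b = amp(|11⟩) = (0.3362 + 0.3934i):
new amp(|10⟩) = (1/√2)·a + (1/√2)·b = (0.3355 + 0.4828i)
new amp(|11⟩) = (1/√2)·a + (-1/√2)·b = (-0.14 - 0.07354i)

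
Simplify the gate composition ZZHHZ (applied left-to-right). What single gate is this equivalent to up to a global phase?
Z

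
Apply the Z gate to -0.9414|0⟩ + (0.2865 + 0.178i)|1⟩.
-0.9414|0⟩ + (-0.2865 - 0.178i)|1⟩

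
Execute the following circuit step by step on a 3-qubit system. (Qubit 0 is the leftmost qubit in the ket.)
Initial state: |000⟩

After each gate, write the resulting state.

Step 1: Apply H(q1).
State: 1/√2|000⟩ + 1/√2|010⟩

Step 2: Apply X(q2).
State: 1/√2|001⟩ + 1/√2|011⟩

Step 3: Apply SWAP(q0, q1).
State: 1/√2|001⟩ + 1/√2|101⟩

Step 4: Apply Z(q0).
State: 1/√2|001⟩ - 1/√2|101⟩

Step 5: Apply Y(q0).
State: (1/√2)i|001⟩ + (1/√2)i|101⟩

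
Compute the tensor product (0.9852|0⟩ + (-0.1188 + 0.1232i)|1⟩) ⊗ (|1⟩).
0.9852|01⟩ + (-0.1188 + 0.1232i)|11⟩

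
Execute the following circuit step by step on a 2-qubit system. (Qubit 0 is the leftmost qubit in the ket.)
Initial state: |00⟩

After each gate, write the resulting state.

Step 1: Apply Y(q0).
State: i|10⟩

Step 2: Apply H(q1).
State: (1/√2)i|10⟩ + (1/√2)i|11⟩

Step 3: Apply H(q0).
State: (1/2)i|00⟩ + (1/2)i|01⟩ - (1/2)i|10⟩ - (1/2)i|11⟩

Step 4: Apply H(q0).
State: (1/√2)i|10⟩ + (1/√2)i|11⟩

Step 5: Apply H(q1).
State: i|10⟩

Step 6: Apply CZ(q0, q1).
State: i|10⟩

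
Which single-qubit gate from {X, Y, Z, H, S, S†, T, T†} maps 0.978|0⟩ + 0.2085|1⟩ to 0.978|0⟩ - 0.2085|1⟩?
Z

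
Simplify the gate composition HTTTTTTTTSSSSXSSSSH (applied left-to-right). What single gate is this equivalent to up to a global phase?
Z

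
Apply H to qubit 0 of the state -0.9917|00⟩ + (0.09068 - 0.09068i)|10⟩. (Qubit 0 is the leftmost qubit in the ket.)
(-0.6371 - 0.06412i)|00⟩ + (-0.7654 + 0.06412i)|10⟩

H on qubit 0 mixes each pair of kets that differ only in qubit 0: amplitudes (a, b) of (|…0…⟩, |…1…⟩) become ((a + b)/√2, (a − b)/√2). Kets absent from the input have amplitude 0.
(|00⟩, |10⟩): (a, b) = (-0.9917, (0.09068 - 0.09068i)) → ((-0.6371 - 0.06412i), (-0.7654 + 0.06412i))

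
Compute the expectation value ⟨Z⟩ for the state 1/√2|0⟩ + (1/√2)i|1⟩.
0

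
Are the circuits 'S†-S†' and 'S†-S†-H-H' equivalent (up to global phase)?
Yes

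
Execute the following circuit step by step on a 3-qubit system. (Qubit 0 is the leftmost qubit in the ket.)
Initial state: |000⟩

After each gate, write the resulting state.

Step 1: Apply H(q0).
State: 1/√2|000⟩ + 1/√2|100⟩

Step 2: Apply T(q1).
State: 1/√2|000⟩ + 1/√2|100⟩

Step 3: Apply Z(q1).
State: 1/√2|000⟩ + 1/√2|100⟩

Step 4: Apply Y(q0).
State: -(1/√2)i|000⟩ + (1/√2)i|100⟩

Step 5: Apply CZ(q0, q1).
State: -(1/√2)i|000⟩ + (1/√2)i|100⟩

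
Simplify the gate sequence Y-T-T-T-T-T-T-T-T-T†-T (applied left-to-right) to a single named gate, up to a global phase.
Y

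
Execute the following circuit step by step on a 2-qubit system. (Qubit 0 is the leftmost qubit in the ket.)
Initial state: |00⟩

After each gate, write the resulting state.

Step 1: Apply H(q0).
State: 1/√2|00⟩ + 1/√2|10⟩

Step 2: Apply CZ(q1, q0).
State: 1/√2|00⟩ + 1/√2|10⟩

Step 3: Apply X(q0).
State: 1/√2|00⟩ + 1/√2|10⟩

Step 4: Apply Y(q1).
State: (1/√2)i|01⟩ + (1/√2)i|11⟩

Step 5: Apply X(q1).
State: (1/√2)i|00⟩ + (1/√2)i|10⟩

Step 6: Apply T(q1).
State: (1/√2)i|00⟩ + (1/√2)i|10⟩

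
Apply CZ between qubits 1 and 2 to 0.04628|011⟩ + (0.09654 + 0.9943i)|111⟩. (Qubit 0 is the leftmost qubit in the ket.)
-0.04628|011⟩ + (-0.09654 - 0.9943i)|111⟩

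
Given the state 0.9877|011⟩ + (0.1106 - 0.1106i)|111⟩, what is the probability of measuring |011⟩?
0.9756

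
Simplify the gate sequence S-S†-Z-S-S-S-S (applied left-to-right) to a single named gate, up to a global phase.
Z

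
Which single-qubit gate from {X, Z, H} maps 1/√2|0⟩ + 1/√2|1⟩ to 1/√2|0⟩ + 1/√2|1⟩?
X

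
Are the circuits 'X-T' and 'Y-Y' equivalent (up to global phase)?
No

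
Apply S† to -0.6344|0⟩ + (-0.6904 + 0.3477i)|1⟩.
-0.6344|0⟩ + (0.3477 + 0.6904i)|1⟩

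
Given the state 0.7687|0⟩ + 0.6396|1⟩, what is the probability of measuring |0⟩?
0.5909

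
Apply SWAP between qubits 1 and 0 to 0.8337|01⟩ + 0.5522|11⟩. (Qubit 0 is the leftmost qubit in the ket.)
0.8337|10⟩ + 0.5522|11⟩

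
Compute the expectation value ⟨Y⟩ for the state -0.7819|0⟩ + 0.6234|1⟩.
0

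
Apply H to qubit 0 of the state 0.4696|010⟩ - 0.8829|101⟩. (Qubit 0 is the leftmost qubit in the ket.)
-0.6243|001⟩ + 0.3321|010⟩ + 0.6243|101⟩ + 0.3321|110⟩

H on qubit 0 mixes each pair of kets that differ only in qubit 0: amplitudes (a, b) of (|…0…⟩, |…1…⟩) become ((a + b)/√2, (a − b)/√2). Kets absent from the input have amplitude 0.
(|001⟩, |101⟩): (a, b) = (0, -0.8829) → (-0.6243, 0.6243)
(|010⟩, |110⟩): (a, b) = (0.4696, 0) → (0.3321, 0.3321)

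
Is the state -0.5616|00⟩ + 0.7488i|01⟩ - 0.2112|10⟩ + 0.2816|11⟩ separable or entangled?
Entangled

Writing the state as a|00⟩ + b|01⟩ + c|10⟩ + d|11⟩, it is a product state iff ad − bc = 0.
Here (a, b, c, d) = (-0.5616, 0.7488i, -0.2112, 0.2816): ad − bc = (-0.5616)(0.2816) − (0.7488i)(-0.2112) = (-0.1581 + 0.1581i) ≠ 0, so the state is entangled.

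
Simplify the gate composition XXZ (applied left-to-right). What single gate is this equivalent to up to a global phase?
Z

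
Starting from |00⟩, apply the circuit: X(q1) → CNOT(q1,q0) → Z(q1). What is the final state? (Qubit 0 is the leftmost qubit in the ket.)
-|11⟩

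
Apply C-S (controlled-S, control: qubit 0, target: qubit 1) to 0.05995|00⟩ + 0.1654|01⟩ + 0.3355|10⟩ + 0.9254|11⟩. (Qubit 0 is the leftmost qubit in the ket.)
0.05995|00⟩ + 0.1654|01⟩ + 0.3355|10⟩ + 0.9254i|11⟩

C-S leaves the control-|0⟩ kets |00⟩, |01⟩ unchanged and applies S to qubit 1 on the control-|1⟩ pair (|10⟩, |11⟩).
S = [[1, 0], [0, i]].
With a = amp(|10⟩) = 0.3355 and b = amp(|11⟩) = 0.9254:
new amp(|10⟩) = (1)·a = 0.3355
new amp(|11⟩) = (i)·b = 0.9254i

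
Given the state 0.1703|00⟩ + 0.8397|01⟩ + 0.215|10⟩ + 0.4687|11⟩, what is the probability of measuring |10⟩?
0.04623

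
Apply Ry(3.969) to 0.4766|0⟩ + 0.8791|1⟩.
-0.9965|0⟩ + 0.08299|1⟩

Ry(3.969) = [[cos(θ/2), −sin(θ/2)], [sin(θ/2), cos(θ/2)]]; θ = 3.969, cos(θ/2) ≈ -0.402003, sin(θ/2) ≈ 0.915638.
With a = amp(|0⟩) = 0.4766 and b = amp(|1⟩) = 0.8791:
new amp(|0⟩) = (-0.402003)·a + (-0.915638)·b = -0.9965
new amp(|1⟩) = (0.915638)·a + (-0.402003)·b = 0.08299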